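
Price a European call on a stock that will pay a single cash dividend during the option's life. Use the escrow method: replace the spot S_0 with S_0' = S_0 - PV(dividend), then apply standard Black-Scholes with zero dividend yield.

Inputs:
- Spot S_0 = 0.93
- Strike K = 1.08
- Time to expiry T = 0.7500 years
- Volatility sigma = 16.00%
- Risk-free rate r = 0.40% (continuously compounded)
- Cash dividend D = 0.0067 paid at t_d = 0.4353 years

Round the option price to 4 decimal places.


Answer: Price = 0.0093

Derivation:
PV(D) = D * exp(-r * t_d) = 0.0067 * 0.99826032 = 0.00668834
S_0' = S_0 - PV(D) = 0.9300 - 0.00668834 = 0.92331166
d1 = (ln(S_0'/K) + (r + sigma^2/2)*T) / (sigma*sqrt(T)) = -1.04030932
d2 = d1 - sigma*sqrt(T) = -1.17887338
exp(-rT) = 0.99700450
N(d1) = 0.14909811; N(d2) = 0.11922430
C = S_0' * N(d1) - K * exp(-rT) * N(d2) = 0.92331166 * 0.14909811 - 1.0800 * 0.99700450 * 0.11922430 = 0.0093


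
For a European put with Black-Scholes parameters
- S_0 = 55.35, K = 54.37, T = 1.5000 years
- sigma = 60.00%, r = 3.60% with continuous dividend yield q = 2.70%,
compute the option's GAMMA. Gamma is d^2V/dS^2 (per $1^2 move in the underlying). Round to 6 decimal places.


Answer: Gamma = 0.008659

Derivation:
d1 = 0.4101046335; d2 = -0.3247422893
phi(d1) = 0.3667659259; exp(-qT) = 0.9603091645; exp(-rT) = 0.9474321065
Gamma = exp(-qT) * phi(d1) / (S * sigma * sqrt(T)) = 0.9603091645 * 0.3667659259 / (55.3500 * 0.6000 * 1.2247448714) = 0.008659


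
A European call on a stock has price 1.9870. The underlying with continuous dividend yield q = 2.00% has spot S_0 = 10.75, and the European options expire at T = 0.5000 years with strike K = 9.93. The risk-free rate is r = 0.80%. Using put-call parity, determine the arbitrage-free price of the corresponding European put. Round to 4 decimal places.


Put-call parity: C - P = S_0 * exp(-qT) - K * exp(-rT).
S_0 * exp(-qT) = 10.7500 * 0.99004983 = 10.64303571
K * exp(-rT) = 9.9300 * 0.99600799 = 9.89035933
P = C - S*exp(-qT) + K*exp(-rT)
P = 1.9870 - 10.64303571 + 9.89035933 = 1.2343

Answer: Put price = 1.2343


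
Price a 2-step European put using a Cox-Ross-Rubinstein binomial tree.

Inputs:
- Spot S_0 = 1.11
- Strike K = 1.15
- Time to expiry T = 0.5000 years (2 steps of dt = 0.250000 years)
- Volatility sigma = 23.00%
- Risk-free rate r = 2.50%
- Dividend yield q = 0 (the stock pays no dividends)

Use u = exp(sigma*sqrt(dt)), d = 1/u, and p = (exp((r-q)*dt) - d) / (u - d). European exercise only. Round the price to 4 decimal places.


Answer: Price = V(0,0) = 0.0863

Derivation:
dt = T/N = 0.250000
u = exp(sigma*sqrt(dt)) = 1.121873; d = 1/u = 0.891366
p = (exp((r-q)*dt) - d) / (u - d) = 0.498481
Discount per step: exp(-r*dt) = 0.993769
Stock lattice S(k, i) with i counting down-moves:
  k=0: S(0,0) = 1.1100
  k=1: S(1,0) = 1.2453; S(1,1) = 0.9894
  k=2: S(2,0) = 1.3970; S(2,1) = 1.1100; S(2,2) = 0.8819
Terminal payoffs V(N, i) = max(K - S_T, 0):
  V(2,0) = 0.000000; V(2,1) = 0.040000; V(2,2) = 0.268068
Backward induction: V(k, i) = exp(-r*dt) * [p * V(k+1, i) + (1-p) * V(k+1, i+1)].
  V(1,0) = exp(-r*dt) * [p*0.000000 + (1-p)*0.040000] = 0.019936
  V(1,1) = exp(-r*dt) * [p*0.040000 + (1-p)*0.268068] = 0.153418
  V(0,0) = exp(-r*dt) * [p*0.019936 + (1-p)*0.153418] = 0.086339


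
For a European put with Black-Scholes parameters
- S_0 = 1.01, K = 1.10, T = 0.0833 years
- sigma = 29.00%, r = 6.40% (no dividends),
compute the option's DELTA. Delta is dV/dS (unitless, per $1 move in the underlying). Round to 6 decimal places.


d1 = -0.9142981820; d2 = -0.9979972262
phi(d1) = 0.2626562552; exp(-qT) = 1.0000000000; exp(-rT) = 0.9946829856
N(-d1) = 0.8197199072
Delta = -exp(-qT) * N(-d1) = -1.0000000000 * 0.8197199072 = -0.819720

Answer: Delta = -0.819720


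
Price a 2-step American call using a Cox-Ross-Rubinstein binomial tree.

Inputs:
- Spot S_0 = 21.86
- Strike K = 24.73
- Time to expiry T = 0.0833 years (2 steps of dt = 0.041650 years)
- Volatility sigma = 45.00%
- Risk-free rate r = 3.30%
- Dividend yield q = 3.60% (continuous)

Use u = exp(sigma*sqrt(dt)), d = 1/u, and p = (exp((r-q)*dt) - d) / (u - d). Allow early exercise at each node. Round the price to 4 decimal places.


Answer: Price = V(0,0) = 0.3480

Derivation:
dt = T/N = 0.041650
u = exp(sigma*sqrt(dt)) = 1.096187; d = 1/u = 0.912253
p = (exp((r-q)*dt) - d) / (u - d) = 0.476377
Discount per step: exp(-r*dt) = 0.998626
Stock lattice S(k, i) with i counting down-moves:
  k=0: S(0,0) = 21.8600
  k=1: S(1,0) = 23.9626; S(1,1) = 19.9419
  k=2: S(2,0) = 26.2675; S(2,1) = 21.8600; S(2,2) = 18.1920
Terminal payoffs V(N, i) = max(S_T - K, 0):
  V(2,0) = 1.537527; V(2,1) = 0.000000; V(2,2) = 0.000000
Backward induction: V(k, i) = exp(-r*dt) * [p * V(k+1, i) + (1-p) * V(k+1, i+1)]; then take max(V_cont, immediate exercise) for American.
  V(1,0) = exp(-r*dt) * [p*1.537527 + (1-p)*0.000000] = 0.731437; exercise = 0.000000; V(1,0) = max -> 0.731437
  V(1,1) = exp(-r*dt) * [p*0.000000 + (1-p)*0.000000] = 0.000000; exercise = 0.000000; V(1,1) = max -> 0.000000
  V(0,0) = exp(-r*dt) * [p*0.731437 + (1-p)*0.000000] = 0.347962; exercise = 0.000000; V(0,0) = max -> 0.347962


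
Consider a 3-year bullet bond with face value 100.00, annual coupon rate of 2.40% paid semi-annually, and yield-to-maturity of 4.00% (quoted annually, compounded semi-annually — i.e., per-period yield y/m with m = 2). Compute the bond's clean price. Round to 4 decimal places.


Answer: Price = 95.5189

Derivation:
Coupon per period c = face * coupon_rate / m = 1.200000
Periods per year m = 2; per-period yield y/m = 0.020000
Number of cashflows N = 6
Cashflows (t years, CF_t, discount factor 1/(1+y/m)^(m*t), PV):
  t = 0.5000: CF_t = 1.200000, DF = 0.980392, PV = 1.176471
  t = 1.0000: CF_t = 1.200000, DF = 0.961169, PV = 1.153403
  t = 1.5000: CF_t = 1.200000, DF = 0.942322, PV = 1.130787
  t = 2.0000: CF_t = 1.200000, DF = 0.923845, PV = 1.108615
  t = 2.5000: CF_t = 1.200000, DF = 0.905731, PV = 1.086877
  t = 3.0000: CF_t = 101.200000, DF = 0.887971, PV = 89.862704
Price P = sum_t PV_t = 95.518855


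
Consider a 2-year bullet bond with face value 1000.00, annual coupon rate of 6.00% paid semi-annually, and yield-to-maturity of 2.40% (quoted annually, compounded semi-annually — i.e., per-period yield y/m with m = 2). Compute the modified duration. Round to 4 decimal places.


Answer: Modified duration = 1.8948

Derivation:
Coupon per period c = face * coupon_rate / m = 30.000000
Periods per year m = 2; per-period yield y/m = 0.012000
Number of cashflows N = 4
Cashflows (t years, CF_t, discount factor 1/(1+y/m)^(m*t), PV):
  t = 0.5000: CF_t = 30.000000, DF = 0.988142, PV = 29.644269
  t = 1.0000: CF_t = 30.000000, DF = 0.976425, PV = 29.292756
  t = 1.5000: CF_t = 30.000000, DF = 0.964847, PV = 28.945411
  t = 2.0000: CF_t = 1030.000000, DF = 0.953406, PV = 982.008337
Price P = sum_t PV_t = 1069.890772
First compute Macaulay numerator sum_t t * PV_t:
  t * PV_t at t = 0.5000: 14.822134
  t * PV_t at t = 1.0000: 29.292756
  t * PV_t at t = 1.5000: 43.418116
  t * PV_t at t = 2.0000: 1964.016673
Macaulay duration D = 2051.549680 / 1069.890772 = 1.917532
Modified duration = D / (1 + y/m) = 1.917532 / (1 + 0.012000) = 1.894794


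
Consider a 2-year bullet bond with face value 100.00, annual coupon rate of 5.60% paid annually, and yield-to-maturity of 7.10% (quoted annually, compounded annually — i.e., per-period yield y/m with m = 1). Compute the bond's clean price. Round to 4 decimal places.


Coupon per period c = face * coupon_rate / m = 5.600000
Periods per year m = 1; per-period yield y/m = 0.071000
Number of cashflows N = 2
Cashflows (t years, CF_t, discount factor 1/(1+y/m)^(m*t), PV):
  t = 1.0000: CF_t = 5.600000, DF = 0.933707, PV = 5.228758
  t = 2.0000: CF_t = 105.600000, DF = 0.871808, PV = 92.062969
Price P = sum_t PV_t = 97.291727

Answer: Price = 97.2917


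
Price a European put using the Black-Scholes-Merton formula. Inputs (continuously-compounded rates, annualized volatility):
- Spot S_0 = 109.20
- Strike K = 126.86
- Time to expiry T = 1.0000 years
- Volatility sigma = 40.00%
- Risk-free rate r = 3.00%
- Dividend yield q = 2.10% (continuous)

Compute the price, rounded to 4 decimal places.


Answer: Price = 27.4256

Derivation:
d1 = (ln(S/K) + (r - q + 0.5*sigma^2) * T) / (sigma * sqrt(T)) = -0.15225763
d2 = d1 - sigma * sqrt(T) = -0.55225763
exp(-rT) = 0.97044553; exp(-qT) = 0.97921896
P = K * exp(-rT) * N(-d2) - S_0 * exp(-qT) * N(-d1)
N(-d1) = 0.56050813; N(-d2) = 0.70961407
P = 126.8600 * 0.97044553 * 0.70961407 - 109.2000 * 0.97921896 * 0.56050813 = 27.4256


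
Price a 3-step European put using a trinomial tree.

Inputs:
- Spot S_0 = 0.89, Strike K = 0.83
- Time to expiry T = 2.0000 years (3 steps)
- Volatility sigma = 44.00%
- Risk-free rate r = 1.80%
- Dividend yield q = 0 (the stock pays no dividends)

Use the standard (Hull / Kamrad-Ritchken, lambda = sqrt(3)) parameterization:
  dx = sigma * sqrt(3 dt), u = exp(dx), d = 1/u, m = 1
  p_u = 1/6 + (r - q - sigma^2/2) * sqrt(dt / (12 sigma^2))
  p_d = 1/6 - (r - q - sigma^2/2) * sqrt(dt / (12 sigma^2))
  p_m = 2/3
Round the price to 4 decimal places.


dt = T/N = 0.666667; dx = sigma*sqrt(3*dt) = 0.622254
u = exp(dx) = 1.863123; d = 1/u = 0.536733
p_u = 0.124455, p_m = 0.666667, p_d = 0.208879
Discount per step: exp(-r*dt) = 0.988072
Stock lattice S(k, j) with j the centered position index:
  k=0: S(0,+0) = 0.8900
  k=1: S(1,-1) = 0.4777; S(1,+0) = 0.8900; S(1,+1) = 1.6582
  k=2: S(2,-2) = 0.2564; S(2,-1) = 0.4777; S(2,+0) = 0.8900; S(2,+1) = 1.6582; S(2,+2) = 3.0894
  k=3: S(3,-3) = 0.1376; S(3,-2) = 0.2564; S(3,-1) = 0.4777; S(3,+0) = 0.8900; S(3,+1) = 1.6582; S(3,+2) = 3.0894; S(3,+3) = 5.7559
Terminal payoffs V(N, j) = max(K - S_T, 0):
  V(3,-3) = 0.692385; V(3,-2) = 0.573606; V(3,-1) = 0.352307; V(3,+0) = 0.000000; V(3,+1) = 0.000000; V(3,+2) = 0.000000; V(3,+3) = 0.000000
Backward induction: V(k, j) = exp(-r*dt) * [p_u * V(k+1, j+1) + p_m * V(k+1, j) + p_d * V(k+1, j-1)]
  V(2,-2) = exp(-r*dt) * [p_u*0.352307 + p_m*0.573606 + p_d*0.692385] = 0.564066
  V(2,-1) = exp(-r*dt) * [p_u*0.000000 + p_m*0.352307 + p_d*0.573606] = 0.350455
  V(2,+0) = exp(-r*dt) * [p_u*0.000000 + p_m*0.000000 + p_d*0.352307] = 0.072712
  V(2,+1) = exp(-r*dt) * [p_u*0.000000 + p_m*0.000000 + p_d*0.000000] = 0.000000
  V(2,+2) = exp(-r*dt) * [p_u*0.000000 + p_m*0.000000 + p_d*0.000000] = 0.000000
  V(1,-1) = exp(-r*dt) * [p_u*0.072712 + p_m*0.350455 + p_d*0.564066] = 0.356207
  V(1,+0) = exp(-r*dt) * [p_u*0.000000 + p_m*0.072712 + p_d*0.350455] = 0.120226
  V(1,+1) = exp(-r*dt) * [p_u*0.000000 + p_m*0.000000 + p_d*0.072712] = 0.015007
  V(0,+0) = exp(-r*dt) * [p_u*0.015007 + p_m*0.120226 + p_d*0.356207] = 0.154556

Answer: Price = V(0,0) = 0.1546


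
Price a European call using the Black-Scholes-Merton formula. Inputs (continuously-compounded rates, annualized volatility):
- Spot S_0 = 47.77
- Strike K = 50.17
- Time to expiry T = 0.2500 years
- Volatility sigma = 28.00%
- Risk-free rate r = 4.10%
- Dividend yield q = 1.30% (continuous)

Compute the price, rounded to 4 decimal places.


Answer: Price = 1.8137

Derivation:
d1 = (ln(S/K) + (r - q + 0.5*sigma^2) * T) / (sigma * sqrt(T)) = -0.23013865
d2 = d1 - sigma * sqrt(T) = -0.37013865
exp(-rT) = 0.98980235; exp(-qT) = 0.99675528
C = S_0 * exp(-qT) * N(d1) - K * exp(-rT) * N(d2)
N(d1) = 0.40899202; N(d2) = 0.35563959
C = 47.7700 * 0.99675528 * 0.40899202 - 50.1700 * 0.98980235 * 0.35563959 = 1.8137


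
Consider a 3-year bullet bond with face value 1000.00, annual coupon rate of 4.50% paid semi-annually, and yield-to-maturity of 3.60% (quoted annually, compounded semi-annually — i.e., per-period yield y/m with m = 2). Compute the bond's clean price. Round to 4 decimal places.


Coupon per period c = face * coupon_rate / m = 22.500000
Periods per year m = 2; per-period yield y/m = 0.018000
Number of cashflows N = 6
Cashflows (t years, CF_t, discount factor 1/(1+y/m)^(m*t), PV):
  t = 0.5000: CF_t = 22.500000, DF = 0.982318, PV = 22.102161
  t = 1.0000: CF_t = 22.500000, DF = 0.964949, PV = 21.711357
  t = 1.5000: CF_t = 22.500000, DF = 0.947887, PV = 21.327462
  t = 2.0000: CF_t = 22.500000, DF = 0.931127, PV = 20.950356
  t = 2.5000: CF_t = 22.500000, DF = 0.914663, PV = 20.579917
  t = 3.0000: CF_t = 1022.500000, DF = 0.898490, PV = 918.706203
Price P = sum_t PV_t = 1025.377456

Answer: Price = 1025.3775


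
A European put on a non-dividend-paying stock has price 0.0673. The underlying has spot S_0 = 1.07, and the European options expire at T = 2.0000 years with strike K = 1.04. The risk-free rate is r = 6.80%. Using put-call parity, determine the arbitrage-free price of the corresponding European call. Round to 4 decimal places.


Put-call parity: C - P = S_0 * exp(-qT) - K * exp(-rT).
S_0 * exp(-qT) = 1.0700 * 1.00000000 = 1.07000000
K * exp(-rT) = 1.0400 * 0.87284263 = 0.90775634
C = P + S*exp(-qT) - K*exp(-rT)
C = 0.0673 + 1.07000000 - 0.90775634 = 0.2295

Answer: Call price = 0.2295


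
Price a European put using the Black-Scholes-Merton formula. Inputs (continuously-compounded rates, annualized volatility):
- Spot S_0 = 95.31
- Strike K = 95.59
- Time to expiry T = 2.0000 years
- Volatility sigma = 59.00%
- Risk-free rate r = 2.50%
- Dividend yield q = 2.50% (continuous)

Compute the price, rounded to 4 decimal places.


d1 = (ln(S/K) + (r - q + 0.5*sigma^2) * T) / (sigma * sqrt(T)) = 0.41367727
d2 = d1 - sigma * sqrt(T) = -0.42070873
exp(-rT) = 0.95122942; exp(-qT) = 0.95122942
P = K * exp(-rT) * N(-d2) - S_0 * exp(-qT) * N(-d1)
N(-d1) = 0.33955524; N(-d2) = 0.66301611
P = 95.5900 * 0.95122942 * 0.66301611 - 95.3100 * 0.95122942 * 0.33955524 = 29.5021

Answer: Price = 29.5021


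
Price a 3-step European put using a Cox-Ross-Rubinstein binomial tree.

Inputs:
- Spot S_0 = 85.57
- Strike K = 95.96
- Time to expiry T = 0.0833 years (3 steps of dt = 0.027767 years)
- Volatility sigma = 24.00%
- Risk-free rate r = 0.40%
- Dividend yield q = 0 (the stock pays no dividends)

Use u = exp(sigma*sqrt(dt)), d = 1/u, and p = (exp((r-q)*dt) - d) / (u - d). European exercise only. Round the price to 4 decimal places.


Answer: Price = V(0,0) = 10.4194

Derivation:
dt = T/N = 0.027767
u = exp(sigma*sqrt(dt)) = 1.040802; d = 1/u = 0.960797
p = (exp((r-q)*dt) - d) / (u - d) = 0.491392
Discount per step: exp(-r*dt) = 0.999889
Stock lattice S(k, i) with i counting down-moves:
  k=0: S(0,0) = 85.5700
  k=1: S(1,0) = 89.0615; S(1,1) = 82.2154
  k=2: S(2,0) = 92.6954; S(2,1) = 85.5700; S(2,2) = 78.9923
  k=3: S(3,0) = 96.4776; S(3,1) = 89.0615; S(3,2) = 82.2154; S(3,3) = 75.8956
Terminal payoffs V(N, i) = max(K - S_T, 0):
  V(3,0) = 0.000000; V(3,1) = 6.898535; V(3,2) = 13.744590; V(3,3) = 20.064397
Backward induction: V(k, i) = exp(-r*dt) * [p * V(k+1, i) + (1-p) * V(k+1, i+1)].
  V(2,0) = exp(-r*dt) * [p*0.000000 + (1-p)*6.898535] = 3.508263
  V(2,1) = exp(-r*dt) * [p*6.898535 + (1-p)*13.744590] = 10.379343
  V(2,2) = exp(-r*dt) * [p*13.744590 + (1-p)*20.064397] = 16.957013
  V(1,0) = exp(-r*dt) * [p*3.508263 + (1-p)*10.379343] = 7.002174
  V(1,1) = exp(-r*dt) * [p*10.379343 + (1-p)*16.957013] = 13.723276
  V(0,0) = exp(-r*dt) * [p*7.002174 + (1-p)*13.723276] = 10.419425


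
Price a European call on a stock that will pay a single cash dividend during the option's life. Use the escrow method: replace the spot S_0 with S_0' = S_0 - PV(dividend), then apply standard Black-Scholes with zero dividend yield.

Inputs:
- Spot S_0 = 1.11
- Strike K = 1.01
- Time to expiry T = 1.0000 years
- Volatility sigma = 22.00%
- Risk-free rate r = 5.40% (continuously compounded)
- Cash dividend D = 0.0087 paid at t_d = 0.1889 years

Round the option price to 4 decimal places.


PV(D) = D * exp(-r * t_d) = 0.0087 * 0.98985125 = 0.00861171
S_0' = S_0 - PV(D) = 1.1100 - 0.00861171 = 1.10138829
d1 = (ln(S_0'/K) + (r + sigma^2/2)*T) / (sigma*sqrt(T)) = 0.74918699
d2 = d1 - sigma*sqrt(T) = 0.52918699
exp(-rT) = 0.94743211
N(d1) = 0.77312775; N(d2) = 0.70166213
C = S_0' * N(d1) - K * exp(-rT) * N(d2) = 1.10138829 * 0.77312775 - 1.0100 * 0.94743211 * 0.70166213 = 0.1801

Answer: Price = 0.1801


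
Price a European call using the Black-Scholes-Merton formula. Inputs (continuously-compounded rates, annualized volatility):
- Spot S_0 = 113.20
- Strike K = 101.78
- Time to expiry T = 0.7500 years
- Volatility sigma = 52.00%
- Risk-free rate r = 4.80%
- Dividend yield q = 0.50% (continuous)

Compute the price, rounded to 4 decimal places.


d1 = (ln(S/K) + (r - q + 0.5*sigma^2) * T) / (sigma * sqrt(T)) = 0.53292215
d2 = d1 - sigma * sqrt(T) = 0.08258894
exp(-rT) = 0.96464029; exp(-qT) = 0.99625702
C = S_0 * exp(-qT) * N(d1) - K * exp(-rT) * N(d2)
N(d1) = 0.70295627; N(d2) = 0.53291080
C = 113.2000 * 0.99625702 * 0.70295627 - 101.7800 * 0.96464029 * 0.53291080 = 26.9550

Answer: Price = 26.9550


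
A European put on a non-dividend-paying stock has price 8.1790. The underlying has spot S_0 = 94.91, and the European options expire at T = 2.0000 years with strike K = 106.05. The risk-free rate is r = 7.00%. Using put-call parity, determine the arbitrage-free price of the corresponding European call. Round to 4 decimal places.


Put-call parity: C - P = S_0 * exp(-qT) - K * exp(-rT).
S_0 * exp(-qT) = 94.9100 * 1.00000000 = 94.91000000
K * exp(-rT) = 106.0500 * 0.86935824 = 92.19544086
C = P + S*exp(-qT) - K*exp(-rT)
C = 8.1790 + 94.91000000 - 92.19544086 = 10.8936

Answer: Call price = 10.8936


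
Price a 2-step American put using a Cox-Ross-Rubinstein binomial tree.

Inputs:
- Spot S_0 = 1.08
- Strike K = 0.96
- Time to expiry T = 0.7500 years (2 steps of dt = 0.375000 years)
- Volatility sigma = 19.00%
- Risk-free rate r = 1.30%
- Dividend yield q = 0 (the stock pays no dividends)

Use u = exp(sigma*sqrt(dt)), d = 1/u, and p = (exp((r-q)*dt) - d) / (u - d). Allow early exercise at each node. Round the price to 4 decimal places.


Answer: Price = V(0,0) = 0.0266

Derivation:
dt = T/N = 0.375000
u = exp(sigma*sqrt(dt)) = 1.123390; d = 1/u = 0.890163
p = (exp((r-q)*dt) - d) / (u - d) = 0.491899
Discount per step: exp(-r*dt) = 0.995137
Stock lattice S(k, i) with i counting down-moves:
  k=0: S(0,0) = 1.0800
  k=1: S(1,0) = 1.2133; S(1,1) = 0.9614
  k=2: S(2,0) = 1.3630; S(2,1) = 1.0800; S(2,2) = 0.8558
Terminal payoffs V(N, i) = max(K - S_T, 0):
  V(2,0) = 0.000000; V(2,1) = 0.000000; V(2,2) = 0.104219
Backward induction: V(k, i) = exp(-r*dt) * [p * V(k+1, i) + (1-p) * V(k+1, i+1)]; then take max(V_cont, immediate exercise) for American.
  V(1,0) = exp(-r*dt) * [p*0.000000 + (1-p)*0.000000] = 0.000000; exercise = 0.000000; V(1,0) = max -> 0.000000
  V(1,1) = exp(-r*dt) * [p*0.000000 + (1-p)*0.104219] = 0.052696; exercise = 0.000000; V(1,1) = max -> 0.052696
  V(0,0) = exp(-r*dt) * [p*0.000000 + (1-p)*0.052696] = 0.026645; exercise = 0.000000; V(0,0) = max -> 0.026645


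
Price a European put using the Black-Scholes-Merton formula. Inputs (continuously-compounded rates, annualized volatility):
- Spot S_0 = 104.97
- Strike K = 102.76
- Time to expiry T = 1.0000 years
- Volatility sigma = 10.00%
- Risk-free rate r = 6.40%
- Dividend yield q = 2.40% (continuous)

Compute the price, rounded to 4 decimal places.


Answer: Price = 1.6407

Derivation:
d1 = (ln(S/K) + (r - q + 0.5*sigma^2) * T) / (sigma * sqrt(T)) = 0.66278423
d2 = d1 - sigma * sqrt(T) = 0.56278423
exp(-rT) = 0.93800500; exp(-qT) = 0.97628571
P = K * exp(-rT) * N(-d2) - S_0 * exp(-qT) * N(-d1)
N(-d1) = 0.25373438; N(-d2) = 0.28679091
P = 102.7600 * 0.93800500 * 0.28679091 - 104.9700 * 0.97628571 * 0.25373438 = 1.6407


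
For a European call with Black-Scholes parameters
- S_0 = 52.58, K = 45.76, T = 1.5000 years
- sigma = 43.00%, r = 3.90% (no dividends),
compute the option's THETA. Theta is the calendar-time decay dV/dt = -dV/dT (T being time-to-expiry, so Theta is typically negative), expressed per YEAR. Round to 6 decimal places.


d1 = 0.6381974103; d2 = 0.1115571156
phi(d1) = 0.3254369622; exp(-qT) = 1.0000000000; exp(-rT) = 0.9431782404
Theta = -S*exp(-qT)*phi(d1)*sigma/(2*sqrt(T)) - r*K*exp(-rT)*N(d2) + q*S*exp(-qT)*N(d1)
N(d1) = 0.7383274086; N(d2) = 0.5444127118; sqrt(T) = 1.2247448714
Term 1 = -52.5800 * 1.0000000000 * 0.3254369622 * 0.4300 / (2 * 1.2247448714) = -3.0038641618
Term 2 = -0.0390 * 45.7600 * 0.9431782404 * 0.5444127118 = -0.9163737769
Term 3 = 0 (no dividend yield, q = 0)
Theta = -3.0038641618 + (-0.9163737769) + (0.0000000000) = -3.920238

Answer: Theta = -3.920238


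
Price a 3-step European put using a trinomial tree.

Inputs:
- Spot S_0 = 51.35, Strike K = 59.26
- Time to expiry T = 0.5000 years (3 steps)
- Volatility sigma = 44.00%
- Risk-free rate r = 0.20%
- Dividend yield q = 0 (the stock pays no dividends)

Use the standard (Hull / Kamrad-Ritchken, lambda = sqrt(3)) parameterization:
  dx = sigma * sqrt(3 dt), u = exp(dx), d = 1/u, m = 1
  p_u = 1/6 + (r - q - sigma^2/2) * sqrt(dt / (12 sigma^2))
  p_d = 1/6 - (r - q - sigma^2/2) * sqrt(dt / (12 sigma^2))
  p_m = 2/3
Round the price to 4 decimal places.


Answer: Price = V(0,0) = 11.6856

Derivation:
dt = T/N = 0.166667; dx = sigma*sqrt(3*dt) = 0.311127
u = exp(dx) = 1.364963; d = 1/u = 0.732621
p_u = 0.141275, p_m = 0.666667, p_d = 0.192058
Discount per step: exp(-r*dt) = 0.999667
Stock lattice S(k, j) with j the centered position index:
  k=0: S(0,+0) = 51.3500
  k=1: S(1,-1) = 37.6201; S(1,+0) = 51.3500; S(1,+1) = 70.0908
  k=2: S(2,-2) = 27.5613; S(2,-1) = 37.6201; S(2,+0) = 51.3500; S(2,+1) = 70.0908; S(2,+2) = 95.6714
  k=3: S(3,-3) = 20.1919; S(3,-2) = 27.5613; S(3,-1) = 37.6201; S(3,+0) = 51.3500; S(3,+1) = 70.0908; S(3,+2) = 95.6714; S(3,+3) = 130.5878
Terminal payoffs V(N, j) = max(K - S_T, 0):
  V(3,-3) = 39.068051; V(3,-2) = 31.698745; V(3,-1) = 21.639920; V(3,+0) = 7.910000; V(3,+1) = 0.000000; V(3,+2) = 0.000000; V(3,+3) = 0.000000
Backward induction: V(k, j) = exp(-r*dt) * [p_u * V(k+1, j+1) + p_m * V(k+1, j) + p_d * V(k+1, j-1)]
  V(2,-2) = exp(-r*dt) * [p_u*21.639920 + p_m*31.698745 + p_d*39.068051] = 31.682457
  V(2,-1) = exp(-r*dt) * [p_u*7.910000 + p_m*21.639920 + p_d*31.698745] = 21.624895
  V(2,+0) = exp(-r*dt) * [p_u*0.000000 + p_m*7.910000 + p_d*21.639920] = 9.426315
  V(2,+1) = exp(-r*dt) * [p_u*0.000000 + p_m*0.000000 + p_d*7.910000] = 1.518674
  V(2,+2) = exp(-r*dt) * [p_u*0.000000 + p_m*0.000000 + p_d*0.000000] = 0.000000
  V(1,-1) = exp(-r*dt) * [p_u*9.426315 + p_m*21.624895 + p_d*31.682457] = 21.825900
  V(1,+0) = exp(-r*dt) * [p_u*1.518674 + p_m*9.426315 + p_d*21.624895] = 10.648450
  V(1,+1) = exp(-r*dt) * [p_u*0.000000 + p_m*1.518674 + p_d*9.426315] = 2.821910
  V(0,+0) = exp(-r*dt) * [p_u*2.821910 + p_m*10.648450 + p_d*21.825900] = 11.685580


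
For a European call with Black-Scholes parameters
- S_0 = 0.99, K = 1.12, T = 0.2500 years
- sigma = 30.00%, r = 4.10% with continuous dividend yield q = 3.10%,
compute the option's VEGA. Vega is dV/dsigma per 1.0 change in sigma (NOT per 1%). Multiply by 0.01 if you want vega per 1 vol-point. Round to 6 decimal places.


d1 = -0.7308601411; d2 = -0.8808601411
phi(d1) = 0.3054354529; exp(-qT) = 0.9922799538; exp(-rT) = 0.9898023522
Vega = S * exp(-qT) * phi(d1) * sqrt(T) = 0.9900 * 0.9922799538 * 0.3054354529 * 0.5000000000 = 0.150023

Answer: Vega = 0.150023


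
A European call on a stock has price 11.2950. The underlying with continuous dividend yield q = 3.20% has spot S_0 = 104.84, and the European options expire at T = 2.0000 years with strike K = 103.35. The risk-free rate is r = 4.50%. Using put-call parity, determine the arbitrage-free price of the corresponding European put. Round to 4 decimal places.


Answer: Put price = 7.4093

Derivation:
Put-call parity: C - P = S_0 * exp(-qT) - K * exp(-rT).
S_0 * exp(-qT) = 104.8400 * 0.93800500 = 98.34044415
K * exp(-rT) = 103.3500 * 0.91393119 = 94.45478800
P = C - S*exp(-qT) + K*exp(-rT)
P = 11.2950 - 98.34044415 + 94.45478800 = 7.4093


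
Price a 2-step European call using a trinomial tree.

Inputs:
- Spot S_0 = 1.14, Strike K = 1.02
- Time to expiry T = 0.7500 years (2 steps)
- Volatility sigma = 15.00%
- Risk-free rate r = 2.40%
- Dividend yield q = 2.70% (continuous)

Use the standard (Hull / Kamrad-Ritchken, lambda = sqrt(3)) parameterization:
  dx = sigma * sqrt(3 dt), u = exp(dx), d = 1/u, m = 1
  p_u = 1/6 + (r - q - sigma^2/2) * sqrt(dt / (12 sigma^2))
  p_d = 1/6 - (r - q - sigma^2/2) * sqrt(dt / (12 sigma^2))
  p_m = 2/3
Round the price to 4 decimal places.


Answer: Price = V(0,0) = 0.1331

Derivation:
dt = T/N = 0.375000; dx = sigma*sqrt(3*dt) = 0.159099
u = exp(dx) = 1.172454; d = 1/u = 0.852912
p_u = 0.149873, p_m = 0.666667, p_d = 0.183460
Discount per step: exp(-r*dt) = 0.991040
Stock lattice S(k, j) with j the centered position index:
  k=0: S(0,+0) = 1.1400
  k=1: S(1,-1) = 0.9723; S(1,+0) = 1.1400; S(1,+1) = 1.3366
  k=2: S(2,-2) = 0.8293; S(2,-1) = 0.9723; S(2,+0) = 1.1400; S(2,+1) = 1.3366; S(2,+2) = 1.5671
Terminal payoffs V(N, j) = max(S_T - K, 0):
  V(2,-2) = 0.000000; V(2,-1) = 0.000000; V(2,+0) = 0.120000; V(2,+1) = 0.316598; V(2,+2) = 0.547099
Backward induction: V(k, j) = exp(-r*dt) * [p_u * V(k+1, j+1) + p_m * V(k+1, j) + p_d * V(k+1, j-1)]
  V(1,-1) = exp(-r*dt) * [p_u*0.120000 + p_m*0.000000 + p_d*0.000000] = 0.017824
  V(1,+0) = exp(-r*dt) * [p_u*0.316598 + p_m*0.120000 + p_d*0.000000] = 0.126307
  V(1,+1) = exp(-r*dt) * [p_u*0.547099 + p_m*0.316598 + p_d*0.120000] = 0.312253
  V(0,+0) = exp(-r*dt) * [p_u*0.312253 + p_m*0.126307 + p_d*0.017824] = 0.133070


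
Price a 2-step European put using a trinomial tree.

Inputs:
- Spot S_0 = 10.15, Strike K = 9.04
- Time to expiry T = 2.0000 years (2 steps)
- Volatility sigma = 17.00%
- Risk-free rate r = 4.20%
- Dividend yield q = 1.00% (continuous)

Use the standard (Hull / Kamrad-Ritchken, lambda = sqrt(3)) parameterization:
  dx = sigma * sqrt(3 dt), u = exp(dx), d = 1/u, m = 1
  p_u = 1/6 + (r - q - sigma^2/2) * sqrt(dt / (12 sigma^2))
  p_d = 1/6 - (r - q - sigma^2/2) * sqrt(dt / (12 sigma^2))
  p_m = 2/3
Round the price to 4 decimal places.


dt = T/N = 1.000000; dx = sigma*sqrt(3*dt) = 0.294449
u = exp(dx) = 1.342386; d = 1/u = 0.744942
p_u = 0.196468, p_m = 0.666667, p_d = 0.136865
Discount per step: exp(-r*dt) = 0.958870
Stock lattice S(k, j) with j the centered position index:
  k=0: S(0,+0) = 10.1500
  k=1: S(1,-1) = 7.5612; S(1,+0) = 10.1500; S(1,+1) = 13.6252
  k=2: S(2,-2) = 5.6326; S(2,-1) = 7.5612; S(2,+0) = 10.1500; S(2,+1) = 13.6252; S(2,+2) = 18.2903
Terminal payoffs V(N, j) = max(K - S_T, 0):
  V(2,-2) = 3.407370; V(2,-1) = 1.478837; V(2,+0) = 0.000000; V(2,+1) = 0.000000; V(2,+2) = 0.000000
Backward induction: V(k, j) = exp(-r*dt) * [p_u * V(k+1, j+1) + p_m * V(k+1, j) + p_d * V(k+1, j-1)]
  V(1,-1) = exp(-r*dt) * [p_u*0.000000 + p_m*1.478837 + p_d*3.407370] = 1.392510
  V(1,+0) = exp(-r*dt) * [p_u*0.000000 + p_m*0.000000 + p_d*1.478837] = 0.194076
  V(1,+1) = exp(-r*dt) * [p_u*0.000000 + p_m*0.000000 + p_d*0.000000] = 0.000000
  V(0,+0) = exp(-r*dt) * [p_u*0.000000 + p_m*0.194076 + p_d*1.392510] = 0.306810

Answer: Price = V(0,0) = 0.3068


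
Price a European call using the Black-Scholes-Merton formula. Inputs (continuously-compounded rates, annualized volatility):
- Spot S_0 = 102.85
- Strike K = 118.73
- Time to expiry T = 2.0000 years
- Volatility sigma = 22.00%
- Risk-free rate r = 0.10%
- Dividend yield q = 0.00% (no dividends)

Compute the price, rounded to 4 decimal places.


Answer: Price = 7.2387

Derivation:
d1 = (ln(S/K) + (r - q + 0.5*sigma^2) * T) / (sigma * sqrt(T)) = -0.29949312
d2 = d1 - sigma * sqrt(T) = -0.61062011
exp(-rT) = 0.99800200; exp(-qT) = 1.00000000
C = S_0 * exp(-qT) * N(d1) - K * exp(-rT) * N(d2)
N(d1) = 0.38228191; N(d2) = 0.27072555
C = 102.8500 * 1.00000000 * 0.38228191 - 118.7300 * 0.99800200 * 0.27072555 = 7.2387


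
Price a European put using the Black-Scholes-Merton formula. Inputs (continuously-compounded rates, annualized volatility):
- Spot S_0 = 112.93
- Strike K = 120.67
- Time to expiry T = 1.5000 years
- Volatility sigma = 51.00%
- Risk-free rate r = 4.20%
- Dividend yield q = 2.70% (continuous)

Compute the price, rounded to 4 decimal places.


d1 = (ln(S/K) + (r - q + 0.5*sigma^2) * T) / (sigma * sqrt(T)) = 0.24220108
d2 = d1 - sigma * sqrt(T) = -0.38241880
exp(-rT) = 0.93894347; exp(-qT) = 0.96030916
P = K * exp(-rT) * N(-d2) - S_0 * exp(-qT) * N(-d1)
N(-d1) = 0.40431218; N(-d2) = 0.64892463
P = 120.6700 * 0.93894347 * 0.64892463 - 112.9300 * 0.96030916 * 0.40431218 = 29.6779

Answer: Price = 29.6779


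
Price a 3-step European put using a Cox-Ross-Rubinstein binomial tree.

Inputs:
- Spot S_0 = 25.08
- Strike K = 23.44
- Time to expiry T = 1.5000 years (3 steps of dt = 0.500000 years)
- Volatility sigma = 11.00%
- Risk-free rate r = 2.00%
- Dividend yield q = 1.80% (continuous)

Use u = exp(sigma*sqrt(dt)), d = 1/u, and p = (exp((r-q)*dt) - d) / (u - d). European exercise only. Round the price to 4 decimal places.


Answer: Price = V(0,0) = 0.5574

Derivation:
dt = T/N = 0.500000
u = exp(sigma*sqrt(dt)) = 1.080887; d = 1/u = 0.925166
p = (exp((r-q)*dt) - d) / (u - d) = 0.486989
Discount per step: exp(-r*dt) = 0.990050
Stock lattice S(k, i) with i counting down-moves:
  k=0: S(0,0) = 25.0800
  k=1: S(1,0) = 27.1086; S(1,1) = 23.2032
  k=2: S(2,0) = 29.3014; S(2,1) = 25.0800; S(2,2) = 21.4668
  k=3: S(3,0) = 31.6715; S(3,1) = 27.1086; S(3,2) = 23.2032; S(3,3) = 19.8604
Terminal payoffs V(N, i) = max(K - S_T, 0):
  V(3,0) = 0.000000; V(3,1) = 0.000000; V(3,2) = 0.236829; V(3,3) = 3.579646
Backward induction: V(k, i) = exp(-r*dt) * [p * V(k+1, i) + (1-p) * V(k+1, i+1)].
  V(2,0) = exp(-r*dt) * [p*0.000000 + (1-p)*0.000000] = 0.000000
  V(2,1) = exp(-r*dt) * [p*0.000000 + (1-p)*0.236829] = 0.120287
  V(2,2) = exp(-r*dt) * [p*0.236829 + (1-p)*3.579646] = 1.932310
  V(1,0) = exp(-r*dt) * [p*0.000000 + (1-p)*0.120287] = 0.061094
  V(1,1) = exp(-r*dt) * [p*0.120287 + (1-p)*1.932310] = 1.039427
  V(0,0) = exp(-r*dt) * [p*0.061094 + (1-p)*1.039427] = 0.557388


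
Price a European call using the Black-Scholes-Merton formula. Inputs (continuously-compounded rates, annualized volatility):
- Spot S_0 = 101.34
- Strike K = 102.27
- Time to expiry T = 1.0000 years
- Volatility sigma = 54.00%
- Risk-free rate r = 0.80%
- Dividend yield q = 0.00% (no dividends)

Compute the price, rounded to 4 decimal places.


d1 = (ln(S/K) + (r - q + 0.5*sigma^2) * T) / (sigma * sqrt(T)) = 0.26789782
d2 = d1 - sigma * sqrt(T) = -0.27210218
exp(-rT) = 0.99203191; exp(-qT) = 1.00000000
C = S_0 * exp(-qT) * N(d1) - K * exp(-rT) * N(d2)
N(d1) = 0.60561102; N(d2) = 0.39277173
C = 101.3400 * 1.00000000 * 0.60561102 - 102.2700 * 0.99203191 * 0.39277173 = 21.5239

Answer: Price = 21.5239


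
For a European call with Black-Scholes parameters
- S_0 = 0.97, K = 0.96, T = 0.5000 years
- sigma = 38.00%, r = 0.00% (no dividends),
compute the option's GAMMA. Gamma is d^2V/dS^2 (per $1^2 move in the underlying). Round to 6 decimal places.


Answer: Gamma = 1.507915

Derivation:
d1 = 0.1729165883; d2 = -0.0957839885
phi(d1) = 0.3930224255; exp(-qT) = 1.0000000000; exp(-rT) = 1.0000000000
Gamma = exp(-qT) * phi(d1) / (S * sigma * sqrt(T)) = 1.0000000000 * 0.3930224255 / (0.9700 * 0.3800 * 0.7071067812) = 1.507915


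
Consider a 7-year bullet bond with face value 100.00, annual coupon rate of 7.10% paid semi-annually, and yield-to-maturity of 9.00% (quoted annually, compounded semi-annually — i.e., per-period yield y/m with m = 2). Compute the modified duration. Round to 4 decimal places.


Answer: Modified duration = 5.3118

Derivation:
Coupon per period c = face * coupon_rate / m = 3.550000
Periods per year m = 2; per-period yield y/m = 0.045000
Number of cashflows N = 14
Cashflows (t years, CF_t, discount factor 1/(1+y/m)^(m*t), PV):
  t = 0.5000: CF_t = 3.550000, DF = 0.956938, PV = 3.397129
  t = 1.0000: CF_t = 3.550000, DF = 0.915730, PV = 3.250841
  t = 1.5000: CF_t = 3.550000, DF = 0.876297, PV = 3.110853
  t = 2.0000: CF_t = 3.550000, DF = 0.838561, PV = 2.976893
  t = 2.5000: CF_t = 3.550000, DF = 0.802451, PV = 2.848701
  t = 3.0000: CF_t = 3.550000, DF = 0.767896, PV = 2.726030
  t = 3.5000: CF_t = 3.550000, DF = 0.734828, PV = 2.608641
  t = 4.0000: CF_t = 3.550000, DF = 0.703185, PV = 2.496307
  t = 4.5000: CF_t = 3.550000, DF = 0.672904, PV = 2.388811
  t = 5.0000: CF_t = 3.550000, DF = 0.643928, PV = 2.285943
  t = 5.5000: CF_t = 3.550000, DF = 0.616199, PV = 2.187506
  t = 6.0000: CF_t = 3.550000, DF = 0.589664, PV = 2.093307
  t = 6.5000: CF_t = 3.550000, DF = 0.564272, PV = 2.003164
  t = 7.0000: CF_t = 103.550000, DF = 0.539973, PV = 55.914190
Price P = sum_t PV_t = 90.288316
First compute Macaulay numerator sum_t t * PV_t:
  t * PV_t at t = 0.5000: 1.698565
  t * PV_t at t = 1.0000: 3.250841
  t * PV_t at t = 1.5000: 4.666279
  t * PV_t at t = 2.0000: 5.953786
  t * PV_t at t = 2.5000: 7.121753
  t * PV_t at t = 3.0000: 8.178090
  t * PV_t at t = 3.5000: 9.130244
  t * PV_t at t = 4.0000: 9.985229
  t * PV_t at t = 4.5000: 10.749648
  t * PV_t at t = 5.0000: 11.429716
  t * PV_t at t = 5.5000: 12.031280
  t * PV_t at t = 6.0000: 12.559840
  t * PV_t at t = 6.5000: 13.020568
  t * PV_t at t = 7.0000: 391.399329
Macaulay duration D = 501.175168 / 90.288316 = 5.550831
Modified duration = D / (1 + y/m) = 5.550831 / (1 + 0.045000) = 5.311800


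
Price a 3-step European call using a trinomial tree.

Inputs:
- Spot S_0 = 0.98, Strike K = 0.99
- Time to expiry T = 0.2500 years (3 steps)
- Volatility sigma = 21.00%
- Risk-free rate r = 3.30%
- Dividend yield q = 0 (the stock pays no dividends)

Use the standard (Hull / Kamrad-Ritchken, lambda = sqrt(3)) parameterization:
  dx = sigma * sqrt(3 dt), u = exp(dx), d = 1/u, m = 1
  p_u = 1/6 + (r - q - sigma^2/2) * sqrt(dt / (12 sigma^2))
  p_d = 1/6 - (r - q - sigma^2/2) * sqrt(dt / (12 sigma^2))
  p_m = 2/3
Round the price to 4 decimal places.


Answer: Price = V(0,0) = 0.0381

Derivation:
dt = T/N = 0.083333; dx = sigma*sqrt(3*dt) = 0.105000
u = exp(dx) = 1.110711; d = 1/u = 0.900325
p_u = 0.171012, p_m = 0.666667, p_d = 0.162321
Discount per step: exp(-r*dt) = 0.997254
Stock lattice S(k, j) with j the centered position index:
  k=0: S(0,+0) = 0.9800
  k=1: S(1,-1) = 0.8823; S(1,+0) = 0.9800; S(1,+1) = 1.0885
  k=2: S(2,-2) = 0.7944; S(2,-1) = 0.8823; S(2,+0) = 0.9800; S(2,+1) = 1.0885; S(2,+2) = 1.2090
  k=3: S(3,-3) = 0.7152; S(3,-2) = 0.7944; S(3,-1) = 0.8823; S(3,+0) = 0.9800; S(3,+1) = 1.0885; S(3,+2) = 1.2090; S(3,+3) = 1.3429
Terminal payoffs V(N, j) = max(S_T - K, 0):
  V(3,-3) = 0.000000; V(3,-2) = 0.000000; V(3,-1) = 0.000000; V(3,+0) = 0.000000; V(3,+1) = 0.098496; V(3,+2) = 0.219004; V(3,+3) = 0.352854
Backward induction: V(k, j) = exp(-r*dt) * [p_u * V(k+1, j+1) + p_m * V(k+1, j) + p_d * V(k+1, j-1)]
  V(2,-2) = exp(-r*dt) * [p_u*0.000000 + p_m*0.000000 + p_d*0.000000] = 0.000000
  V(2,-1) = exp(-r*dt) * [p_u*0.000000 + p_m*0.000000 + p_d*0.000000] = 0.000000
  V(2,+0) = exp(-r*dt) * [p_u*0.098496 + p_m*0.000000 + p_d*0.000000] = 0.016798
  V(2,+1) = exp(-r*dt) * [p_u*0.219004 + p_m*0.098496 + p_d*0.000000] = 0.102833
  V(2,+2) = exp(-r*dt) * [p_u*0.352854 + p_m*0.219004 + p_d*0.098496] = 0.221723
  V(1,-1) = exp(-r*dt) * [p_u*0.016798 + p_m*0.000000 + p_d*0.000000] = 0.002865
  V(1,+0) = exp(-r*dt) * [p_u*0.102833 + p_m*0.016798 + p_d*0.000000] = 0.028705
  V(1,+1) = exp(-r*dt) * [p_u*0.221723 + p_m*0.102833 + p_d*0.016798] = 0.108900
  V(0,+0) = exp(-r*dt) * [p_u*0.108900 + p_m*0.028705 + p_d*0.002865] = 0.038120


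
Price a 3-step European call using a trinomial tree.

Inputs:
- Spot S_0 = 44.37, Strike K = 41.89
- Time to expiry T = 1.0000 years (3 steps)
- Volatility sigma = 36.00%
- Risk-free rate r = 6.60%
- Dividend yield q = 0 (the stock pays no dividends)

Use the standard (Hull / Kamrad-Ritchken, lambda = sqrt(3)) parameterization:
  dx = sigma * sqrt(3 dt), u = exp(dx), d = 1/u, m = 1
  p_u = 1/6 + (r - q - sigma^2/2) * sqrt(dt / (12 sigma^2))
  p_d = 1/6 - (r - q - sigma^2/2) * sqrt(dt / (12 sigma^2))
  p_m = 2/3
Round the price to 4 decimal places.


Answer: Price = V(0,0) = 8.7275

Derivation:
dt = T/N = 0.333333; dx = sigma*sqrt(3*dt) = 0.360000
u = exp(dx) = 1.433329; d = 1/u = 0.697676
p_u = 0.167222, p_m = 0.666667, p_d = 0.166111
Discount per step: exp(-r*dt) = 0.978240
Stock lattice S(k, j) with j the centered position index:
  k=0: S(0,+0) = 44.3700
  k=1: S(1,-1) = 30.9559; S(1,+0) = 44.3700; S(1,+1) = 63.5968
  k=2: S(2,-2) = 21.5972; S(2,-1) = 30.9559; S(2,+0) = 44.3700; S(2,+1) = 63.5968; S(2,+2) = 91.1552
  k=3: S(3,-3) = 15.0679; S(3,-2) = 21.5972; S(3,-1) = 30.9559; S(3,+0) = 44.3700; S(3,+1) = 63.5968; S(3,+2) = 91.1552; S(3,+3) = 130.6554
Terminal payoffs V(N, j) = max(S_T - K, 0):
  V(3,-3) = 0.000000; V(3,-2) = 0.000000; V(3,-1) = 0.000000; V(3,+0) = 2.480000; V(3,+1) = 21.706826; V(3,+2) = 49.265202; V(3,+3) = 88.765432
Backward induction: V(k, j) = exp(-r*dt) * [p_u * V(k+1, j+1) + p_m * V(k+1, j) + p_d * V(k+1, j-1)]
  V(2,-2) = exp(-r*dt) * [p_u*0.000000 + p_m*0.000000 + p_d*0.000000] = 0.000000
  V(2,-1) = exp(-r*dt) * [p_u*2.480000 + p_m*0.000000 + p_d*0.000000] = 0.405687
  V(2,+0) = exp(-r*dt) * [p_u*21.706826 + p_m*2.480000 + p_d*0.000000] = 5.168236
  V(2,+1) = exp(-r*dt) * [p_u*49.265202 + p_m*21.706826 + p_d*2.480000] = 22.618293
  V(2,+2) = exp(-r*dt) * [p_u*88.765432 + p_m*49.265202 + p_d*21.706826] = 50.176647
  V(1,-1) = exp(-r*dt) * [p_u*5.168236 + p_m*0.405687 + p_d*0.000000] = 1.110011
  V(1,+0) = exp(-r*dt) * [p_u*22.618293 + p_m*5.168236 + p_d*0.405687] = 7.136420
  V(1,+1) = exp(-r*dt) * [p_u*50.176647 + p_m*22.618293 + p_d*5.168236] = 23.798642
  V(0,+0) = exp(-r*dt) * [p_u*23.798642 + p_m*7.136420 + p_d*1.110011] = 8.727527


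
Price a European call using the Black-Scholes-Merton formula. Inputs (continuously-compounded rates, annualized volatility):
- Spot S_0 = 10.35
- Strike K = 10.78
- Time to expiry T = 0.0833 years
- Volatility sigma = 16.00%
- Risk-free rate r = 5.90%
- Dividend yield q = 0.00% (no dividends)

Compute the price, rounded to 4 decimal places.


Answer: Price = 0.0611

Derivation:
d1 = (ln(S/K) + (r - q + 0.5*sigma^2) * T) / (sigma * sqrt(T)) = -0.75197100
d2 = d1 - sigma * sqrt(T) = -0.79814979
exp(-rT) = 0.99509736; exp(-qT) = 1.00000000
C = S_0 * exp(-qT) * N(d1) - K * exp(-rT) * N(d2)
N(d1) = 0.22603425; N(d2) = 0.21239179
C = 10.3500 * 1.00000000 * 0.22603425 - 10.7800 * 0.99509736 * 0.21239179 = 0.0611


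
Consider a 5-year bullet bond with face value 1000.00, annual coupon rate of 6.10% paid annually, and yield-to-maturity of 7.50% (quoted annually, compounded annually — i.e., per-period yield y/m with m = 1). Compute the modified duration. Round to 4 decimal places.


Answer: Modified duration = 4.1293

Derivation:
Coupon per period c = face * coupon_rate / m = 61.000000
Periods per year m = 1; per-period yield y/m = 0.075000
Number of cashflows N = 5
Cashflows (t years, CF_t, discount factor 1/(1+y/m)^(m*t), PV):
  t = 1.0000: CF_t = 61.000000, DF = 0.930233, PV = 56.744186
  t = 2.0000: CF_t = 61.000000, DF = 0.865333, PV = 52.785289
  t = 3.0000: CF_t = 61.000000, DF = 0.804961, PV = 49.102595
  t = 4.0000: CF_t = 61.000000, DF = 0.748801, PV = 45.676832
  t = 5.0000: CF_t = 1061.000000, DF = 0.696559, PV = 739.048709
Price P = sum_t PV_t = 943.357611
First compute Macaulay numerator sum_t t * PV_t:
  t * PV_t at t = 1.0000: 56.744186
  t * PV_t at t = 2.0000: 105.570579
  t * PV_t at t = 3.0000: 147.307784
  t * PV_t at t = 4.0000: 182.707329
  t * PV_t at t = 5.0000: 3695.243545
Macaulay duration D = 4187.573423 / 943.357611 = 4.439010
Modified duration = D / (1 + y/m) = 4.439010 / (1 + 0.075000) = 4.129311


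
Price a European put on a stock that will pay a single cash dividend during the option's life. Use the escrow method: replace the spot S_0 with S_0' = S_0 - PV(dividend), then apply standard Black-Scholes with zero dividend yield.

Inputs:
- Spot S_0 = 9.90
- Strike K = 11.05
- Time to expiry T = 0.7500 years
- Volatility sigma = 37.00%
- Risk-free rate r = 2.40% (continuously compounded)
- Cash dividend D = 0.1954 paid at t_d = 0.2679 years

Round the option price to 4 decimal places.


Answer: Price = 1.9599

Derivation:
PV(D) = D * exp(-r * t_d) = 0.1954 * 0.99359103 = 0.19414769
S_0' = S_0 - PV(D) = 9.9000 - 0.19414769 = 9.70585231
d1 = (ln(S_0'/K) + (r + sigma^2/2)*T) / (sigma*sqrt(T)) = -0.18838438
d2 = d1 - sigma*sqrt(T) = -0.50881378
exp(-rT) = 0.98216103
N(-d1) = 0.57471233; N(-d2) = 0.69455862
P = K * exp(-rT) * N(-d2) - S_0' * N(-d1) = 11.0500 * 0.98216103 * 0.69455862 - 9.70585231 * 0.57471233 = 1.9599
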